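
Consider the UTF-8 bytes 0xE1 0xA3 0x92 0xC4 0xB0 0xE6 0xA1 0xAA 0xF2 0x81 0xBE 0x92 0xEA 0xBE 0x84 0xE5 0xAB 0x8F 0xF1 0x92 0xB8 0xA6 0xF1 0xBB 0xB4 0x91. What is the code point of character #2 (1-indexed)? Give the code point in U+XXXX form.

Offset 0: leading byte 0xE1 = 11100001 → 3-byte char #1 = E1 A3 92.
Offset 3: leading byte 0xC4 = 11000100 → 2-byte char #2 = C4 B0.
Leading byte 0xC4 = 11000100 matches 110xxxxx → 2-byte sequence.
Byte 1: 0xC4 = 11000100, payload 00100 (5 bits).
Byte 2: 0xB0 = 10110000 (10xxxxxx ✓), payload 110000.
Concatenate: 00100110000 = 0x130 (11 bits → U+0130).

U+0130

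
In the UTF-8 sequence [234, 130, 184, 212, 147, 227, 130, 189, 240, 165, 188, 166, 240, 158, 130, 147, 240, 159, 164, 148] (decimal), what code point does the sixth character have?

U+1F914

Offset 0: leading byte 0xEA = 11101010 → 3-byte char #1 = EA 82 B8.
Offset 3: leading byte 0xD4 = 11010100 → 2-byte char #2 = D4 93.
Offset 5: leading byte 0xE3 = 11100011 → 3-byte char #3 = E3 82 BD.
Offset 8: leading byte 0xF0 = 11110000 → 4-byte char #4 = F0 A5 BC A6.
Offset 12: leading byte 0xF0 = 11110000 → 4-byte char #5 = F0 9E 82 93.
Offset 16: leading byte 0xF0 = 11110000 → 4-byte char #6 = F0 9F A4 94.
Leading byte 0xF0 = 11110000 matches 11110xxx → 4-byte sequence.
Byte 1: 0xF0 = 11110000, payload 000 (3 bits).
Byte 2: 0x9F = 10011111 (10xxxxxx ✓), payload 011111.
Byte 3: 0xA4 = 10100100 (10xxxxxx ✓), payload 100100.
Byte 4: 0x94 = 10010100 (10xxxxxx ✓), payload 010100.
Concatenate: 000011111100100010100 = 0x1F914 (21 bits → U+1F914).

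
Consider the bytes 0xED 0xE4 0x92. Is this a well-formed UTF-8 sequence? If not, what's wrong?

Leading byte 0xED = 11101101 → 3-byte form.
Byte 2 is 0xE4 = 11100100, which is not 10xxxxxx — expected a continuation byte.

invalid (non-continuation byte where continuation expected)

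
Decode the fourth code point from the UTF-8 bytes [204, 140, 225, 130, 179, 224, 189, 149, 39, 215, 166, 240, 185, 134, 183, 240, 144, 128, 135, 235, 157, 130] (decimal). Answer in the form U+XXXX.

Offset 0: leading byte 0xCC = 11001100 → 2-byte char #1 = CC 8C.
Offset 2: leading byte 0xE1 = 11100001 → 3-byte char #2 = E1 82 B3.
Offset 5: leading byte 0xE0 = 11100000 → 3-byte char #3 = E0 BD 95.
Offset 8: leading byte 0x27 = 00100111 → 1-byte char #4 = 27.
Leading byte 0x27 = 00100111 matches 0xxxxxxx → 1-byte sequence.
Byte 1: 0x27 = 00100111, payload 0100111 (7 bits).
Concatenate: 0100111 = 0x27 (7 bits → U+0027).

U+0027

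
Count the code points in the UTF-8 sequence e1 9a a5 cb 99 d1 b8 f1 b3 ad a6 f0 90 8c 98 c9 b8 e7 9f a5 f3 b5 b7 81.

Byte at offset 0: 0xE1 = 11100001 → 3-byte char (#1). Advance 3.
Byte at offset 3: 0xCB = 11001011 → 2-byte char (#2). Advance 2.
Byte at offset 5: 0xD1 = 11010001 → 2-byte char (#3). Advance 2.
Byte at offset 7: 0xF1 = 11110001 → 4-byte char (#4). Advance 4.
Byte at offset 11: 0xF0 = 11110000 → 4-byte char (#5). Advance 4.
Byte at offset 15: 0xC9 = 11001001 → 2-byte char (#6). Advance 2.
Byte at offset 17: 0xE7 = 11100111 → 3-byte char (#7). Advance 3.
Byte at offset 20: 0xF3 = 11110011 → 4-byte char (#8). Advance 4.
Reached end at offset 24 after 8 code points.

8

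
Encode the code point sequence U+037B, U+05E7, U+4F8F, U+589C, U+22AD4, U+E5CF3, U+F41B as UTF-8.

CD BB D7 A7 E4 BE 8F E5 A2 9C F0 A2 AB 94 F3 A5 B3 B3 EF 90 9B

U+037B: 2-byte form → CD BB.
U+05E7: 2-byte form → D7 A7.
U+4F8F: 3-byte form → E4 BE 8F.
U+589C: 3-byte form → E5 A2 9C.
U+22AD4: 4-byte form → F0 A2 AB 94.
U+E5CF3: 4-byte form → F3 A5 B3 B3.
U+F41B: 3-byte form → EF 90 9B.
Concatenated (21 bytes): CD BB D7 A7 E4 BE 8F E5 A2 9C F0 A2 AB 94 F3 A5 B3 B3 EF 90 9B.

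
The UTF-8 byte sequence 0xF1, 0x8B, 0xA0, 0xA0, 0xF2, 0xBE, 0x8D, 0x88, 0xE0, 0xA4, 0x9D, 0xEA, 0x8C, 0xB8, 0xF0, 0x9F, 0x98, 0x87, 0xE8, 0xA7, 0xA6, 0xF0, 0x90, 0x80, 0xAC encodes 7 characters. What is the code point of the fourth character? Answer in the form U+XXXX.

Offset 0: leading byte 0xF1 = 11110001 → 4-byte char #1 = F1 8B A0 A0.
Offset 4: leading byte 0xF2 = 11110010 → 4-byte char #2 = F2 BE 8D 88.
Offset 8: leading byte 0xE0 = 11100000 → 3-byte char #3 = E0 A4 9D.
Offset 11: leading byte 0xEA = 11101010 → 3-byte char #4 = EA 8C B8.
Leading byte 0xEA = 11101010 matches 1110xxxx → 3-byte sequence.
Byte 1: 0xEA = 11101010, payload 1010 (4 bits).
Byte 2: 0x8C = 10001100 (10xxxxxx ✓), payload 001100.
Byte 3: 0xB8 = 10111000 (10xxxxxx ✓), payload 111000.
Concatenate: 1010001100111000 = 0xA338 (16 bits → U+A338).

U+A338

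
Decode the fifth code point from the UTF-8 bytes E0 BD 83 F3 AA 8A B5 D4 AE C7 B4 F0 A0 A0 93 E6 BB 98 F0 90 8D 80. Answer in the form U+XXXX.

Offset 0: leading byte 0xE0 = 11100000 → 3-byte char #1 = E0 BD 83.
Offset 3: leading byte 0xF3 = 11110011 → 4-byte char #2 = F3 AA 8A B5.
Offset 7: leading byte 0xD4 = 11010100 → 2-byte char #3 = D4 AE.
Offset 9: leading byte 0xC7 = 11000111 → 2-byte char #4 = C7 B4.
Offset 11: leading byte 0xF0 = 11110000 → 4-byte char #5 = F0 A0 A0 93.
Leading byte 0xF0 = 11110000 matches 11110xxx → 4-byte sequence.
Byte 1: 0xF0 = 11110000, payload 000 (3 bits).
Byte 2: 0xA0 = 10100000 (10xxxxxx ✓), payload 100000.
Byte 3: 0xA0 = 10100000 (10xxxxxx ✓), payload 100000.
Byte 4: 0x93 = 10010011 (10xxxxxx ✓), payload 010011.
Concatenate: 000100000100000010011 = 0x20813 (21 bits → U+20813).

U+20813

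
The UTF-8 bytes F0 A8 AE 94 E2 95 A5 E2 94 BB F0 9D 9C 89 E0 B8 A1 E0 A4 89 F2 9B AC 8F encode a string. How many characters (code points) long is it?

7

Byte at offset 0: 0xF0 = 11110000 → 4-byte char (#1). Advance 4.
Byte at offset 4: 0xE2 = 11100010 → 3-byte char (#2). Advance 3.
Byte at offset 7: 0xE2 = 11100010 → 3-byte char (#3). Advance 3.
Byte at offset 10: 0xF0 = 11110000 → 4-byte char (#4). Advance 4.
Byte at offset 14: 0xE0 = 11100000 → 3-byte char (#5). Advance 3.
Byte at offset 17: 0xE0 = 11100000 → 3-byte char (#6). Advance 3.
Byte at offset 20: 0xF2 = 11110010 → 4-byte char (#7). Advance 4.
Reached end at offset 24 after 7 code points.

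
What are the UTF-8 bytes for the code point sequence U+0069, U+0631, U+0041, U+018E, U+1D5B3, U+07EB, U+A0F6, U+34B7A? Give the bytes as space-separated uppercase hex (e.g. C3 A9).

U+0069: 1-byte form → 69.
U+0631: 2-byte form → D8 B1.
U+0041: 1-byte form → 41.
U+018E: 2-byte form → C6 8E.
U+1D5B3: 4-byte form → F0 9D 96 B3.
U+07EB: 2-byte form → DF AB.
U+A0F6: 3-byte form → EA 83 B6.
U+34B7A: 4-byte form → F0 B4 AD BA.
Concatenated (19 bytes): 69 D8 B1 41 C6 8E F0 9D 96 B3 DF AB EA 83 B6 F0 B4 AD BA.

69 D8 B1 41 C6 8E F0 9D 96 B3 DF AB EA 83 B6 F0 B4 AD BA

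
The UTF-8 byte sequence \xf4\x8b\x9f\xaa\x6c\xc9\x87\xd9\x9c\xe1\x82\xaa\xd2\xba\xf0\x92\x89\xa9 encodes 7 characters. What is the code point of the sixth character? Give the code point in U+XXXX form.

U+04BA

Offset 0: leading byte 0xF4 = 11110100 → 4-byte char #1 = F4 8B 9F AA.
Offset 4: leading byte 0x6C = 01101100 → 1-byte char #2 = 6C.
Offset 5: leading byte 0xC9 = 11001001 → 2-byte char #3 = C9 87.
Offset 7: leading byte 0xD9 = 11011001 → 2-byte char #4 = D9 9C.
Offset 9: leading byte 0xE1 = 11100001 → 3-byte char #5 = E1 82 AA.
Offset 12: leading byte 0xD2 = 11010010 → 2-byte char #6 = D2 BA.
Leading byte 0xD2 = 11010010 matches 110xxxxx → 2-byte sequence.
Byte 1: 0xD2 = 11010010, payload 10010 (5 bits).
Byte 2: 0xBA = 10111010 (10xxxxxx ✓), payload 111010.
Concatenate: 10010111010 = 0x4BA (11 bits → U+04BA).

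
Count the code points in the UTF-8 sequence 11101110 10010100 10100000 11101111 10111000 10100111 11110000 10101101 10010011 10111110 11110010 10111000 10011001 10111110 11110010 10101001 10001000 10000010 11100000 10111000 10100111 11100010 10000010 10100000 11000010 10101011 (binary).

8

Byte at offset 0: 0xEE = 11101110 → 3-byte char (#1). Advance 3.
Byte at offset 3: 0xEF = 11101111 → 3-byte char (#2). Advance 3.
Byte at offset 6: 0xF0 = 11110000 → 4-byte char (#3). Advance 4.
Byte at offset 10: 0xF2 = 11110010 → 4-byte char (#4). Advance 4.
Byte at offset 14: 0xF2 = 11110010 → 4-byte char (#5). Advance 4.
Byte at offset 18: 0xE0 = 11100000 → 3-byte char (#6). Advance 3.
Byte at offset 21: 0xE2 = 11100010 → 3-byte char (#7). Advance 3.
Byte at offset 24: 0xC2 = 11000010 → 2-byte char (#8). Advance 2.
Reached end at offset 26 after 8 code points.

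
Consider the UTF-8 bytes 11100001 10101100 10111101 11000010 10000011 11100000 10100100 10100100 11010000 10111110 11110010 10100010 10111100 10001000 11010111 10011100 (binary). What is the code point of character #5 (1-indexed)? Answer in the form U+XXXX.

Offset 0: leading byte 0xE1 = 11100001 → 3-byte char #1 = E1 AC BD.
Offset 3: leading byte 0xC2 = 11000010 → 2-byte char #2 = C2 83.
Offset 5: leading byte 0xE0 = 11100000 → 3-byte char #3 = E0 A4 A4.
Offset 8: leading byte 0xD0 = 11010000 → 2-byte char #4 = D0 BE.
Offset 10: leading byte 0xF2 = 11110010 → 4-byte char #5 = F2 A2 BC 88.
Leading byte 0xF2 = 11110010 matches 11110xxx → 4-byte sequence.
Byte 1: 0xF2 = 11110010, payload 010 (3 bits).
Byte 2: 0xA2 = 10100010 (10xxxxxx ✓), payload 100010.
Byte 3: 0xBC = 10111100 (10xxxxxx ✓), payload 111100.
Byte 4: 0x88 = 10001000 (10xxxxxx ✓), payload 001000.
Concatenate: 010100010111100001000 = 0xA2F08 (21 bits → U+A2F08).

U+A2F08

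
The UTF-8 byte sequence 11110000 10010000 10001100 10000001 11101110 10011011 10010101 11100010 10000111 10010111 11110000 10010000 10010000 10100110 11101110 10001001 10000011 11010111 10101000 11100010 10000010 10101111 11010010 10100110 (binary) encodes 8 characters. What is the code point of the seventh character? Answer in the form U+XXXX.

U+20AF

Offset 0: leading byte 0xF0 = 11110000 → 4-byte char #1 = F0 90 8C 81.
Offset 4: leading byte 0xEE = 11101110 → 3-byte char #2 = EE 9B 95.
Offset 7: leading byte 0xE2 = 11100010 → 3-byte char #3 = E2 87 97.
Offset 10: leading byte 0xF0 = 11110000 → 4-byte char #4 = F0 90 90 A6.
Offset 14: leading byte 0xEE = 11101110 → 3-byte char #5 = EE 89 83.
Offset 17: leading byte 0xD7 = 11010111 → 2-byte char #6 = D7 A8.
Offset 19: leading byte 0xE2 = 11100010 → 3-byte char #7 = E2 82 AF.
Leading byte 0xE2 = 11100010 matches 1110xxxx → 3-byte sequence.
Byte 1: 0xE2 = 11100010, payload 0010 (4 bits).
Byte 2: 0x82 = 10000010 (10xxxxxx ✓), payload 000010.
Byte 3: 0xAF = 10101111 (10xxxxxx ✓), payload 101111.
Concatenate: 0010000010101111 = 0x20AF (16 bits → U+20AF).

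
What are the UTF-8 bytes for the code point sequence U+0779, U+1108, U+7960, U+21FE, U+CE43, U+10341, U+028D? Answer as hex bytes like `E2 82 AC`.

U+0779: 2-byte form → DD B9.
U+1108: 3-byte form → E1 84 88.
U+7960: 3-byte form → E7 A5 A0.
U+21FE: 3-byte form → E2 87 BE.
U+CE43: 3-byte form → EC B9 83.
U+10341: 4-byte form → F0 90 8D 81.
U+028D: 2-byte form → CA 8D.
Concatenated (20 bytes): DD B9 E1 84 88 E7 A5 A0 E2 87 BE EC B9 83 F0 90 8D 81 CA 8D.

DD B9 E1 84 88 E7 A5 A0 E2 87 BE EC B9 83 F0 90 8D 81 CA 8D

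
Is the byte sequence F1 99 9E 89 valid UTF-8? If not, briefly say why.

valid

Leading byte 0xF1 = 11110001 → 4-byte form.
Continuation bytes 0x99=10011001, 0x9E=10011110, 0x89=10001001 all match 10xxxxxx.
Decoded value 0x59789 is ≥ 0x10000 (shortest form) and not a surrogate.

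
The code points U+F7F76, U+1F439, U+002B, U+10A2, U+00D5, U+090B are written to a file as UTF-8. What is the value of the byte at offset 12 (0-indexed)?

U+F7F76 → 4-byte form F3 B7 BD B6 at offsets 0–3.
U+1F439 → 4-byte form F0 9F 90 B9 at offsets 4–7.
U+002B → 1-byte form 2B at offsets 8–8.
U+10A2 → 3-byte form E1 82 A2 at offsets 9–11.
U+00D5 → 2-byte form C3 95 at offsets 12–13.
Offset 12 falls in char 5's range; it's byte 1 of C3 95 = 0xC3.

0xC3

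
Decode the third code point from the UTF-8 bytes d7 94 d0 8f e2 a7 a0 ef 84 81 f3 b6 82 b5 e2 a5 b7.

U+29E0

Offset 0: leading byte 0xD7 = 11010111 → 2-byte char #1 = D7 94.
Offset 2: leading byte 0xD0 = 11010000 → 2-byte char #2 = D0 8F.
Offset 4: leading byte 0xE2 = 11100010 → 3-byte char #3 = E2 A7 A0.
Leading byte 0xE2 = 11100010 matches 1110xxxx → 3-byte sequence.
Byte 1: 0xE2 = 11100010, payload 0010 (4 bits).
Byte 2: 0xA7 = 10100111 (10xxxxxx ✓), payload 100111.
Byte 3: 0xA0 = 10100000 (10xxxxxx ✓), payload 100000.
Concatenate: 0010100111100000 = 0x29E0 (16 bits → U+29E0).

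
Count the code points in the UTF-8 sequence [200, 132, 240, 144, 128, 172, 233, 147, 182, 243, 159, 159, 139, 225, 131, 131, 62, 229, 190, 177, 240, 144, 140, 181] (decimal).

8

Byte at offset 0: 0xC8 = 11001000 → 2-byte char (#1). Advance 2.
Byte at offset 2: 0xF0 = 11110000 → 4-byte char (#2). Advance 4.
Byte at offset 6: 0xE9 = 11101001 → 3-byte char (#3). Advance 3.
Byte at offset 9: 0xF3 = 11110011 → 4-byte char (#4). Advance 4.
Byte at offset 13: 0xE1 = 11100001 → 3-byte char (#5). Advance 3.
Byte at offset 16: 0x3E = 00111110 → 1-byte char (#6). Advance 1.
Byte at offset 17: 0xE5 = 11100101 → 3-byte char (#7). Advance 3.
Byte at offset 20: 0xF0 = 11110000 → 4-byte char (#8). Advance 4.
Reached end at offset 24 after 8 code points.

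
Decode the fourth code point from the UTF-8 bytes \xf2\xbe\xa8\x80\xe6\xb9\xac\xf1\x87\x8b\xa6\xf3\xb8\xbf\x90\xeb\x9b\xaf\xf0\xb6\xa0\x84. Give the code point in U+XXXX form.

Offset 0: leading byte 0xF2 = 11110010 → 4-byte char #1 = F2 BE A8 80.
Offset 4: leading byte 0xE6 = 11100110 → 3-byte char #2 = E6 B9 AC.
Offset 7: leading byte 0xF1 = 11110001 → 4-byte char #3 = F1 87 8B A6.
Offset 11: leading byte 0xF3 = 11110011 → 4-byte char #4 = F3 B8 BF 90.
Leading byte 0xF3 = 11110011 matches 11110xxx → 4-byte sequence.
Byte 1: 0xF3 = 11110011, payload 011 (3 bits).
Byte 2: 0xB8 = 10111000 (10xxxxxx ✓), payload 111000.
Byte 3: 0xBF = 10111111 (10xxxxxx ✓), payload 111111.
Byte 4: 0x90 = 10010000 (10xxxxxx ✓), payload 010000.
Concatenate: 011111000111111010000 = 0xF8FD0 (21 bits → U+F8FD0).

U+F8FD0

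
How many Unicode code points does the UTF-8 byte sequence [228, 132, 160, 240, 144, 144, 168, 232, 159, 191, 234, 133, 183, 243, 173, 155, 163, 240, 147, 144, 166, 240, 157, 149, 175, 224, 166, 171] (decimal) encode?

Byte at offset 0: 0xE4 = 11100100 → 3-byte char (#1). Advance 3.
Byte at offset 3: 0xF0 = 11110000 → 4-byte char (#2). Advance 4.
Byte at offset 7: 0xE8 = 11101000 → 3-byte char (#3). Advance 3.
Byte at offset 10: 0xEA = 11101010 → 3-byte char (#4). Advance 3.
Byte at offset 13: 0xF3 = 11110011 → 4-byte char (#5). Advance 4.
Byte at offset 17: 0xF0 = 11110000 → 4-byte char (#6). Advance 4.
Byte at offset 21: 0xF0 = 11110000 → 4-byte char (#7). Advance 4.
Byte at offset 25: 0xE0 = 11100000 → 3-byte char (#8). Advance 3.
Reached end at offset 28 after 8 code points.

8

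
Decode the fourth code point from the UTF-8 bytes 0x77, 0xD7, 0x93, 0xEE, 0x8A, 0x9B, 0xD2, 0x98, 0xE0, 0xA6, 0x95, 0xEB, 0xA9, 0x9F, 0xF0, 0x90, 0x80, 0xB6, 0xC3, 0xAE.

Offset 0: leading byte 0x77 = 01110111 → 1-byte char #1 = 77.
Offset 1: leading byte 0xD7 = 11010111 → 2-byte char #2 = D7 93.
Offset 3: leading byte 0xEE = 11101110 → 3-byte char #3 = EE 8A 9B.
Offset 6: leading byte 0xD2 = 11010010 → 2-byte char #4 = D2 98.
Leading byte 0xD2 = 11010010 matches 110xxxxx → 2-byte sequence.
Byte 1: 0xD2 = 11010010, payload 10010 (5 bits).
Byte 2: 0x98 = 10011000 (10xxxxxx ✓), payload 011000.
Concatenate: 10010011000 = 0x498 (11 bits → U+0498).

U+0498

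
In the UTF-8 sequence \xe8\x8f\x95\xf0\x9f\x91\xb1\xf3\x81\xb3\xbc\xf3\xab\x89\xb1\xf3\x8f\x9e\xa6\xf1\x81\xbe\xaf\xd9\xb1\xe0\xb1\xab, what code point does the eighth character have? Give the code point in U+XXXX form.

U+0C6B

Offset 0: leading byte 0xE8 = 11101000 → 3-byte char #1 = E8 8F 95.
Offset 3: leading byte 0xF0 = 11110000 → 4-byte char #2 = F0 9F 91 B1.
Offset 7: leading byte 0xF3 = 11110011 → 4-byte char #3 = F3 81 B3 BC.
Offset 11: leading byte 0xF3 = 11110011 → 4-byte char #4 = F3 AB 89 B1.
Offset 15: leading byte 0xF3 = 11110011 → 4-byte char #5 = F3 8F 9E A6.
Offset 19: leading byte 0xF1 = 11110001 → 4-byte char #6 = F1 81 BE AF.
Offset 23: leading byte 0xD9 = 11011001 → 2-byte char #7 = D9 B1.
Offset 25: leading byte 0xE0 = 11100000 → 3-byte char #8 = E0 B1 AB.
Leading byte 0xE0 = 11100000 matches 1110xxxx → 3-byte sequence.
Byte 1: 0xE0 = 11100000, payload 0000 (4 bits).
Byte 2: 0xB1 = 10110001 (10xxxxxx ✓), payload 110001.
Byte 3: 0xAB = 10101011 (10xxxxxx ✓), payload 101011.
Concatenate: 0000110001101011 = 0xC6B (16 bits → U+0C6B).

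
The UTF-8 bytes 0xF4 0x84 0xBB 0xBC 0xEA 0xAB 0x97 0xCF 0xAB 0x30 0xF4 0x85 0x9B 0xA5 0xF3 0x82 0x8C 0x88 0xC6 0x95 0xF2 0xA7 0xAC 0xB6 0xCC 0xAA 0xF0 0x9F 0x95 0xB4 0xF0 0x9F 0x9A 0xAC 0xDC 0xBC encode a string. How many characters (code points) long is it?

Byte at offset 0: 0xF4 = 11110100 → 4-byte char (#1). Advance 4.
Byte at offset 4: 0xEA = 11101010 → 3-byte char (#2). Advance 3.
Byte at offset 7: 0xCF = 11001111 → 2-byte char (#3). Advance 2.
Byte at offset 9: 0x30 = 00110000 → 1-byte char (#4). Advance 1.
Byte at offset 10: 0xF4 = 11110100 → 4-byte char (#5). Advance 4.
Byte at offset 14: 0xF3 = 11110011 → 4-byte char (#6). Advance 4.
Byte at offset 18: 0xC6 = 11000110 → 2-byte char (#7). Advance 2.
Byte at offset 20: 0xF2 = 11110010 → 4-byte char (#8). Advance 4.
Byte at offset 24: 0xCC = 11001100 → 2-byte char (#9). Advance 2.
Byte at offset 26: 0xF0 = 11110000 → 4-byte char (#10). Advance 4.
Byte at offset 30: 0xF0 = 11110000 → 4-byte char (#11). Advance 4.
Byte at offset 34: 0xDC = 11011100 → 2-byte char (#12). Advance 2.
Reached end at offset 36 after 12 code points.

12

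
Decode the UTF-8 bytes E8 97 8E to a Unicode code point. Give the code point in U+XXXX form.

U+85CE

Leading byte 0xE8 = 11101000 matches 1110xxxx → 3-byte sequence.
Byte 1: 0xE8 = 11101000, payload 1000 (4 bits).
Byte 2: 0x97 = 10010111 (10xxxxxx ✓), payload 010111.
Byte 3: 0x8E = 10001110 (10xxxxxx ✓), payload 001110.
Concatenate: 1000010111001110 = 0x85CE (16 bits → U+85CE).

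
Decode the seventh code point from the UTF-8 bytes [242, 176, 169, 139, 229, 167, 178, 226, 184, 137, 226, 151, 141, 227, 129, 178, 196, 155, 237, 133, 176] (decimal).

U+D170

Offset 0: leading byte 0xF2 = 11110010 → 4-byte char #1 = F2 B0 A9 8B.
Offset 4: leading byte 0xE5 = 11100101 → 3-byte char #2 = E5 A7 B2.
Offset 7: leading byte 0xE2 = 11100010 → 3-byte char #3 = E2 B8 89.
Offset 10: leading byte 0xE2 = 11100010 → 3-byte char #4 = E2 97 8D.
Offset 13: leading byte 0xE3 = 11100011 → 3-byte char #5 = E3 81 B2.
Offset 16: leading byte 0xC4 = 11000100 → 2-byte char #6 = C4 9B.
Offset 18: leading byte 0xED = 11101101 → 3-byte char #7 = ED 85 B0.
Leading byte 0xED = 11101101 matches 1110xxxx → 3-byte sequence.
Byte 1: 0xED = 11101101, payload 1101 (4 bits).
Byte 2: 0x85 = 10000101 (10xxxxxx ✓), payload 000101.
Byte 3: 0xB0 = 10110000 (10xxxxxx ✓), payload 110000.
Concatenate: 1101000101110000 = 0xD170 (16 bits → U+D170).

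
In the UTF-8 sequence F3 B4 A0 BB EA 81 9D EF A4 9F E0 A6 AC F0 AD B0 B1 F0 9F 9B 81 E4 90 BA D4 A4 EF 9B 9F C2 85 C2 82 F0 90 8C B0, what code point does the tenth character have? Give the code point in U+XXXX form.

U+0085

Offset 0: leading byte 0xF3 = 11110011 → 4-byte char #1 = F3 B4 A0 BB.
Offset 4: leading byte 0xEA = 11101010 → 3-byte char #2 = EA 81 9D.
Offset 7: leading byte 0xEF = 11101111 → 3-byte char #3 = EF A4 9F.
Offset 10: leading byte 0xE0 = 11100000 → 3-byte char #4 = E0 A6 AC.
Offset 13: leading byte 0xF0 = 11110000 → 4-byte char #5 = F0 AD B0 B1.
Offset 17: leading byte 0xF0 = 11110000 → 4-byte char #6 = F0 9F 9B 81.
Offset 21: leading byte 0xE4 = 11100100 → 3-byte char #7 = E4 90 BA.
Offset 24: leading byte 0xD4 = 11010100 → 2-byte char #8 = D4 A4.
Offset 26: leading byte 0xEF = 11101111 → 3-byte char #9 = EF 9B 9F.
Offset 29: leading byte 0xC2 = 11000010 → 2-byte char #10 = C2 85.
Leading byte 0xC2 = 11000010 matches 110xxxxx → 2-byte sequence.
Byte 1: 0xC2 = 11000010, payload 00010 (5 bits).
Byte 2: 0x85 = 10000101 (10xxxxxx ✓), payload 000101.
Concatenate: 00010000101 = 0x85 (11 bits → U+0085).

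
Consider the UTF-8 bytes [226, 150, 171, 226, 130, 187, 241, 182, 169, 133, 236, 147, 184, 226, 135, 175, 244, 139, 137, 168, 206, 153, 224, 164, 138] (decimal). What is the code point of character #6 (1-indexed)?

Offset 0: leading byte 0xE2 = 11100010 → 3-byte char #1 = E2 96 AB.
Offset 3: leading byte 0xE2 = 11100010 → 3-byte char #2 = E2 82 BB.
Offset 6: leading byte 0xF1 = 11110001 → 4-byte char #3 = F1 B6 A9 85.
Offset 10: leading byte 0xEC = 11101100 → 3-byte char #4 = EC 93 B8.
Offset 13: leading byte 0xE2 = 11100010 → 3-byte char #5 = E2 87 AF.
Offset 16: leading byte 0xF4 = 11110100 → 4-byte char #6 = F4 8B 89 A8.
Leading byte 0xF4 = 11110100 matches 11110xxx → 4-byte sequence.
Byte 1: 0xF4 = 11110100, payload 100 (3 bits).
Byte 2: 0x8B = 10001011 (10xxxxxx ✓), payload 001011.
Byte 3: 0x89 = 10001001 (10xxxxxx ✓), payload 001001.
Byte 4: 0xA8 = 10101000 (10xxxxxx ✓), payload 101000.
Concatenate: 100001011001001101000 = 0x10B268 (21 bits → U+10B268).

U+10B268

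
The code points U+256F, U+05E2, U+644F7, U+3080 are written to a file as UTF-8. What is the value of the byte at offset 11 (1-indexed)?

1-indexed offset 11 is 0-indexed offset 10.
U+256F → 3-byte form E2 95 AF at offsets 0–2.
U+05E2 → 2-byte form D7 A2 at offsets 3–4.
U+644F7 → 4-byte form F1 A4 93 B7 at offsets 5–8.
U+3080 → 3-byte form E3 82 80 at offsets 9–11.
Offset 10 falls in char 4's range; it's byte 2 of E3 82 80 = 0x82.

0x82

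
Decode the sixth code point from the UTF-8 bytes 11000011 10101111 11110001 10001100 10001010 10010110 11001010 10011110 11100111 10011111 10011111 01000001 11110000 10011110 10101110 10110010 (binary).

Offset 0: leading byte 0xC3 = 11000011 → 2-byte char #1 = C3 AF.
Offset 2: leading byte 0xF1 = 11110001 → 4-byte char #2 = F1 8C 8A 96.
Offset 6: leading byte 0xCA = 11001010 → 2-byte char #3 = CA 9E.
Offset 8: leading byte 0xE7 = 11100111 → 3-byte char #4 = E7 9F 9F.
Offset 11: leading byte 0x41 = 01000001 → 1-byte char #5 = 41.
Offset 12: leading byte 0xF0 = 11110000 → 4-byte char #6 = F0 9E AE B2.
Leading byte 0xF0 = 11110000 matches 11110xxx → 4-byte sequence.
Byte 1: 0xF0 = 11110000, payload 000 (3 bits).
Byte 2: 0x9E = 10011110 (10xxxxxx ✓), payload 011110.
Byte 3: 0xAE = 10101110 (10xxxxxx ✓), payload 101110.
Byte 4: 0xB2 = 10110010 (10xxxxxx ✓), payload 110010.
Concatenate: 000011110101110110010 = 0x1EBB2 (21 bits → U+1EBB2).

U+1EBB2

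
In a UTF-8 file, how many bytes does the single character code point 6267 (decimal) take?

U+187B = 0x187B. UTF-8 uses 1 byte below 0x80, 2 below 0x800, 3 below 0x10000, 4 up to 0x10FFFF. 0x187B is in U+0800–U+FFFF → 3 bytes.

3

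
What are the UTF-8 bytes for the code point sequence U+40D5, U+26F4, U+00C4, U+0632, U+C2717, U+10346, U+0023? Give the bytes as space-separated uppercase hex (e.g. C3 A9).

U+40D5: 3-byte form → E4 83 95.
U+26F4: 3-byte form → E2 9B B4.
U+00C4: 2-byte form → C3 84.
U+0632: 2-byte form → D8 B2.
U+C2717: 4-byte form → F3 82 9C 97.
U+10346: 4-byte form → F0 90 8D 86.
U+0023: 1-byte form → 23.
Concatenated (19 bytes): E4 83 95 E2 9B B4 C3 84 D8 B2 F3 82 9C 97 F0 90 8D 86 23.

E4 83 95 E2 9B B4 C3 84 D8 B2 F3 82 9C 97 F0 90 8D 86 23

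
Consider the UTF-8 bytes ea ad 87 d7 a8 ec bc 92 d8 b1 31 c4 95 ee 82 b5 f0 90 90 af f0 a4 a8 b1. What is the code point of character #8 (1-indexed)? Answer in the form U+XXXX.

U+1042F

Offset 0: leading byte 0xEA = 11101010 → 3-byte char #1 = EA AD 87.
Offset 3: leading byte 0xD7 = 11010111 → 2-byte char #2 = D7 A8.
Offset 5: leading byte 0xEC = 11101100 → 3-byte char #3 = EC BC 92.
Offset 8: leading byte 0xD8 = 11011000 → 2-byte char #4 = D8 B1.
Offset 10: leading byte 0x31 = 00110001 → 1-byte char #5 = 31.
Offset 11: leading byte 0xC4 = 11000100 → 2-byte char #6 = C4 95.
Offset 13: leading byte 0xEE = 11101110 → 3-byte char #7 = EE 82 B5.
Offset 16: leading byte 0xF0 = 11110000 → 4-byte char #8 = F0 90 90 AF.
Leading byte 0xF0 = 11110000 matches 11110xxx → 4-byte sequence.
Byte 1: 0xF0 = 11110000, payload 000 (3 bits).
Byte 2: 0x90 = 10010000 (10xxxxxx ✓), payload 010000.
Byte 3: 0x90 = 10010000 (10xxxxxx ✓), payload 010000.
Byte 4: 0xAF = 10101111 (10xxxxxx ✓), payload 101111.
Concatenate: 000010000010000101111 = 0x1042F (21 bits → U+1042F).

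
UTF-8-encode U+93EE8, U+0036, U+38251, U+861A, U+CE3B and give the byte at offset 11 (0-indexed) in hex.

U+93EE8 → 4-byte form F2 93 BB A8 at offsets 0–3.
U+0036 → 1-byte form 36 at offsets 4–4.
U+38251 → 4-byte form F0 B8 89 91 at offsets 5–8.
U+861A → 3-byte form E8 98 9A at offsets 9–11.
Offset 11 falls in char 4's range; it's byte 3 of E8 98 9A = 0x9A.

0x9A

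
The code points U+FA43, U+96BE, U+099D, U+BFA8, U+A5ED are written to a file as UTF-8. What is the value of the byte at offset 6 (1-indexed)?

1-indexed offset 6 is 0-indexed offset 5.
U+FA43 → 3-byte form EF A9 83 at offsets 0–2.
U+96BE → 3-byte form E9 9A BE at offsets 3–5.
Offset 5 falls in char 2's range; it's byte 3 of E9 9A BE = 0xBE.

0xBE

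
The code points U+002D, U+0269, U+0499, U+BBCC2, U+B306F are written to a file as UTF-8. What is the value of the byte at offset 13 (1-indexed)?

1-indexed offset 13 is 0-indexed offset 12.
U+002D → 1-byte form 2D at offsets 0–0.
U+0269 → 2-byte form C9 A9 at offsets 1–2.
U+0499 → 2-byte form D2 99 at offsets 3–4.
U+BBCC2 → 4-byte form F2 BB B3 82 at offsets 5–8.
U+B306F → 4-byte form F2 B3 81 AF at offsets 9–12.
Offset 12 falls in char 5's range; it's byte 4 of F2 B3 81 AF = 0xAF.

0xAF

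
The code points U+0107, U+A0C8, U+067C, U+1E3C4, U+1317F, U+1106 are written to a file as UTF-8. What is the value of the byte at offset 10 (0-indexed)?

U+0107 → 2-byte form C4 87 at offsets 0–1.
U+A0C8 → 3-byte form EA 83 88 at offsets 2–4.
U+067C → 2-byte form D9 BC at offsets 5–6.
U+1E3C4 → 4-byte form F0 9E 8F 84 at offsets 7–10.
Offset 10 falls in char 4's range; it's byte 4 of F0 9E 8F 84 = 0x84.

0x84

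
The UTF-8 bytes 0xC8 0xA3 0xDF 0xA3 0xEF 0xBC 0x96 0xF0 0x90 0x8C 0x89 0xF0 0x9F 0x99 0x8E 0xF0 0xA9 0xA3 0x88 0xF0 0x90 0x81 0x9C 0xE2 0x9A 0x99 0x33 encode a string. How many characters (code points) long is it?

Byte at offset 0: 0xC8 = 11001000 → 2-byte char (#1). Advance 2.
Byte at offset 2: 0xDF = 11011111 → 2-byte char (#2). Advance 2.
Byte at offset 4: 0xEF = 11101111 → 3-byte char (#3). Advance 3.
Byte at offset 7: 0xF0 = 11110000 → 4-byte char (#4). Advance 4.
Byte at offset 11: 0xF0 = 11110000 → 4-byte char (#5). Advance 4.
Byte at offset 15: 0xF0 = 11110000 → 4-byte char (#6). Advance 4.
Byte at offset 19: 0xF0 = 11110000 → 4-byte char (#7). Advance 4.
Byte at offset 23: 0xE2 = 11100010 → 3-byte char (#8). Advance 3.
Byte at offset 26: 0x33 = 00110011 → 1-byte char (#9). Advance 1.
Reached end at offset 27 after 9 code points.

9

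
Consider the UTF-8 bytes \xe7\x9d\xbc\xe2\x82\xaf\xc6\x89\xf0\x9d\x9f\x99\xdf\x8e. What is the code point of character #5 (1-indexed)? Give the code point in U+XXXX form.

U+07CE

Offset 0: leading byte 0xE7 = 11100111 → 3-byte char #1 = E7 9D BC.
Offset 3: leading byte 0xE2 = 11100010 → 3-byte char #2 = E2 82 AF.
Offset 6: leading byte 0xC6 = 11000110 → 2-byte char #3 = C6 89.
Offset 8: leading byte 0xF0 = 11110000 → 4-byte char #4 = F0 9D 9F 99.
Offset 12: leading byte 0xDF = 11011111 → 2-byte char #5 = DF 8E.
Leading byte 0xDF = 11011111 matches 110xxxxx → 2-byte sequence.
Byte 1: 0xDF = 11011111, payload 11111 (5 bits).
Byte 2: 0x8E = 10001110 (10xxxxxx ✓), payload 001110.
Concatenate: 11111001110 = 0x7CE (11 bits → U+07CE).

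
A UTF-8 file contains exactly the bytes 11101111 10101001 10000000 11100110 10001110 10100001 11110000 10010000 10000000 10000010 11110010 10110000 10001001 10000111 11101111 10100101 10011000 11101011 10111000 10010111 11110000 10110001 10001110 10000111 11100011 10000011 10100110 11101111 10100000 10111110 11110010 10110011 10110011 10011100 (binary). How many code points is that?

10

Byte at offset 0: 0xEF = 11101111 → 3-byte char (#1). Advance 3.
Byte at offset 3: 0xE6 = 11100110 → 3-byte char (#2). Advance 3.
Byte at offset 6: 0xF0 = 11110000 → 4-byte char (#3). Advance 4.
Byte at offset 10: 0xF2 = 11110010 → 4-byte char (#4). Advance 4.
Byte at offset 14: 0xEF = 11101111 → 3-byte char (#5). Advance 3.
Byte at offset 17: 0xEB = 11101011 → 3-byte char (#6). Advance 3.
Byte at offset 20: 0xF0 = 11110000 → 4-byte char (#7). Advance 4.
Byte at offset 24: 0xE3 = 11100011 → 3-byte char (#8). Advance 3.
Byte at offset 27: 0xEF = 11101111 → 3-byte char (#9). Advance 3.
Byte at offset 30: 0xF2 = 11110010 → 4-byte char (#10). Advance 4.
Reached end at offset 34 after 10 code points.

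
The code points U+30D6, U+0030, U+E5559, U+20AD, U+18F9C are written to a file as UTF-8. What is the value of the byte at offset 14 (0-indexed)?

U+30D6 → 3-byte form E3 83 96 at offsets 0–2.
U+0030 → 1-byte form 30 at offsets 3–3.
U+E5559 → 4-byte form F3 A5 95 99 at offsets 4–7.
U+20AD → 3-byte form E2 82 AD at offsets 8–10.
U+18F9C → 4-byte form F0 98 BE 9C at offsets 11–14.
Offset 14 falls in char 5's range; it's byte 4 of F0 98 BE 9C = 0x9C.

0x9C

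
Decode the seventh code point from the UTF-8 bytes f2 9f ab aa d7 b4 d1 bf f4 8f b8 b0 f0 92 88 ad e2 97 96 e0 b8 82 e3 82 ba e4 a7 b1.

Offset 0: leading byte 0xF2 = 11110010 → 4-byte char #1 = F2 9F AB AA.
Offset 4: leading byte 0xD7 = 11010111 → 2-byte char #2 = D7 B4.
Offset 6: leading byte 0xD1 = 11010001 → 2-byte char #3 = D1 BF.
Offset 8: leading byte 0xF4 = 11110100 → 4-byte char #4 = F4 8F B8 B0.
Offset 12: leading byte 0xF0 = 11110000 → 4-byte char #5 = F0 92 88 AD.
Offset 16: leading byte 0xE2 = 11100010 → 3-byte char #6 = E2 97 96.
Offset 19: leading byte 0xE0 = 11100000 → 3-byte char #7 = E0 B8 82.
Leading byte 0xE0 = 11100000 matches 1110xxxx → 3-byte sequence.
Byte 1: 0xE0 = 11100000, payload 0000 (4 bits).
Byte 2: 0xB8 = 10111000 (10xxxxxx ✓), payload 111000.
Byte 3: 0x82 = 10000010 (10xxxxxx ✓), payload 000010.
Concatenate: 0000111000000010 = 0xE02 (16 bits → U+0E02).

U+0E02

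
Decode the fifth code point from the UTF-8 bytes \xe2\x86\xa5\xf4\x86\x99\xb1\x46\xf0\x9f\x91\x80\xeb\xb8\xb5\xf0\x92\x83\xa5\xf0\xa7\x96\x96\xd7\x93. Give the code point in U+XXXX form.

U+BE35

Offset 0: leading byte 0xE2 = 11100010 → 3-byte char #1 = E2 86 A5.
Offset 3: leading byte 0xF4 = 11110100 → 4-byte char #2 = F4 86 99 B1.
Offset 7: leading byte 0x46 = 01000110 → 1-byte char #3 = 46.
Offset 8: leading byte 0xF0 = 11110000 → 4-byte char #4 = F0 9F 91 80.
Offset 12: leading byte 0xEB = 11101011 → 3-byte char #5 = EB B8 B5.
Leading byte 0xEB = 11101011 matches 1110xxxx → 3-byte sequence.
Byte 1: 0xEB = 11101011, payload 1011 (4 bits).
Byte 2: 0xB8 = 10111000 (10xxxxxx ✓), payload 111000.
Byte 3: 0xB5 = 10110101 (10xxxxxx ✓), payload 110101.
Concatenate: 1011111000110101 = 0xBE35 (16 bits → U+BE35).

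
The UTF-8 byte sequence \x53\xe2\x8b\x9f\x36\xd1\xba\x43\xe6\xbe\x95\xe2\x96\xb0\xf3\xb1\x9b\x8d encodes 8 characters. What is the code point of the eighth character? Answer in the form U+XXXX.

Offset 0: leading byte 0x53 = 01010011 → 1-byte char #1 = 53.
Offset 1: leading byte 0xE2 = 11100010 → 3-byte char #2 = E2 8B 9F.
Offset 4: leading byte 0x36 = 00110110 → 1-byte char #3 = 36.
Offset 5: leading byte 0xD1 = 11010001 → 2-byte char #4 = D1 BA.
Offset 7: leading byte 0x43 = 01000011 → 1-byte char #5 = 43.
Offset 8: leading byte 0xE6 = 11100110 → 3-byte char #6 = E6 BE 95.
Offset 11: leading byte 0xE2 = 11100010 → 3-byte char #7 = E2 96 B0.
Offset 14: leading byte 0xF3 = 11110011 → 4-byte char #8 = F3 B1 9B 8D.
Leading byte 0xF3 = 11110011 matches 11110xxx → 4-byte sequence.
Byte 1: 0xF3 = 11110011, payload 011 (3 bits).
Byte 2: 0xB1 = 10110001 (10xxxxxx ✓), payload 110001.
Byte 3: 0x9B = 10011011 (10xxxxxx ✓), payload 011011.
Byte 4: 0x8D = 10001101 (10xxxxxx ✓), payload 001101.
Concatenate: 011110001011011001101 = 0xF16CD (21 bits → U+F16CD).

U+F16CD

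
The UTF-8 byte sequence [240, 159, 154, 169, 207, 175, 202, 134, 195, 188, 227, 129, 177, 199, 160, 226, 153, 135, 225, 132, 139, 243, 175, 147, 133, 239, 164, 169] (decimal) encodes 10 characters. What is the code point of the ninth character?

U+EF4C5

Offset 0: leading byte 0xF0 = 11110000 → 4-byte char #1 = F0 9F 9A A9.
Offset 4: leading byte 0xCF = 11001111 → 2-byte char #2 = CF AF.
Offset 6: leading byte 0xCA = 11001010 → 2-byte char #3 = CA 86.
Offset 8: leading byte 0xC3 = 11000011 → 2-byte char #4 = C3 BC.
Offset 10: leading byte 0xE3 = 11100011 → 3-byte char #5 = E3 81 B1.
Offset 13: leading byte 0xC7 = 11000111 → 2-byte char #6 = C7 A0.
Offset 15: leading byte 0xE2 = 11100010 → 3-byte char #7 = E2 99 87.
Offset 18: leading byte 0xE1 = 11100001 → 3-byte char #8 = E1 84 8B.
Offset 21: leading byte 0xF3 = 11110011 → 4-byte char #9 = F3 AF 93 85.
Leading byte 0xF3 = 11110011 matches 11110xxx → 4-byte sequence.
Byte 1: 0xF3 = 11110011, payload 011 (3 bits).
Byte 2: 0xAF = 10101111 (10xxxxxx ✓), payload 101111.
Byte 3: 0x93 = 10010011 (10xxxxxx ✓), payload 010011.
Byte 4: 0x85 = 10000101 (10xxxxxx ✓), payload 000101.
Concatenate: 011101111010011000101 = 0xEF4C5 (21 bits → U+EF4C5).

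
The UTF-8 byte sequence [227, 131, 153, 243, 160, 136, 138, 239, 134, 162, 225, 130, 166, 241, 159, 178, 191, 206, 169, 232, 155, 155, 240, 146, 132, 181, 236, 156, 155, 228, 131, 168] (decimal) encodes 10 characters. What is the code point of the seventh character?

U+86DB

Offset 0: leading byte 0xE3 = 11100011 → 3-byte char #1 = E3 83 99.
Offset 3: leading byte 0xF3 = 11110011 → 4-byte char #2 = F3 A0 88 8A.
Offset 7: leading byte 0xEF = 11101111 → 3-byte char #3 = EF 86 A2.
Offset 10: leading byte 0xE1 = 11100001 → 3-byte char #4 = E1 82 A6.
Offset 13: leading byte 0xF1 = 11110001 → 4-byte char #5 = F1 9F B2 BF.
Offset 17: leading byte 0xCE = 11001110 → 2-byte char #6 = CE A9.
Offset 19: leading byte 0xE8 = 11101000 → 3-byte char #7 = E8 9B 9B.
Leading byte 0xE8 = 11101000 matches 1110xxxx → 3-byte sequence.
Byte 1: 0xE8 = 11101000, payload 1000 (4 bits).
Byte 2: 0x9B = 10011011 (10xxxxxx ✓), payload 011011.
Byte 3: 0x9B = 10011011 (10xxxxxx ✓), payload 011011.
Concatenate: 1000011011011011 = 0x86DB (16 bits → U+86DB).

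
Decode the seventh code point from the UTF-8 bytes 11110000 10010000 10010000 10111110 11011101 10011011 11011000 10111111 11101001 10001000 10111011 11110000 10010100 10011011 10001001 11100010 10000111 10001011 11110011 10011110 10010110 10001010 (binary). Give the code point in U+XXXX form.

U+DE58A

Offset 0: leading byte 0xF0 = 11110000 → 4-byte char #1 = F0 90 90 BE.
Offset 4: leading byte 0xDD = 11011101 → 2-byte char #2 = DD 9B.
Offset 6: leading byte 0xD8 = 11011000 → 2-byte char #3 = D8 BF.
Offset 8: leading byte 0xE9 = 11101001 → 3-byte char #4 = E9 88 BB.
Offset 11: leading byte 0xF0 = 11110000 → 4-byte char #5 = F0 94 9B 89.
Offset 15: leading byte 0xE2 = 11100010 → 3-byte char #6 = E2 87 8B.
Offset 18: leading byte 0xF3 = 11110011 → 4-byte char #7 = F3 9E 96 8A.
Leading byte 0xF3 = 11110011 matches 11110xxx → 4-byte sequence.
Byte 1: 0xF3 = 11110011, payload 011 (3 bits).
Byte 2: 0x9E = 10011110 (10xxxxxx ✓), payload 011110.
Byte 3: 0x96 = 10010110 (10xxxxxx ✓), payload 010110.
Byte 4: 0x8A = 10001010 (10xxxxxx ✓), payload 001010.
Concatenate: 011011110010110001010 = 0xDE58A (21 bits → U+DE58A).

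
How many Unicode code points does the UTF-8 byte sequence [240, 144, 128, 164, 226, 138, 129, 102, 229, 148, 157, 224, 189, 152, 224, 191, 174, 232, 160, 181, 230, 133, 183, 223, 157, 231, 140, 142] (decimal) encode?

Byte at offset 0: 0xF0 = 11110000 → 4-byte char (#1). Advance 4.
Byte at offset 4: 0xE2 = 11100010 → 3-byte char (#2). Advance 3.
Byte at offset 7: 0x66 = 01100110 → 1-byte char (#3). Advance 1.
Byte at offset 8: 0xE5 = 11100101 → 3-byte char (#4). Advance 3.
Byte at offset 11: 0xE0 = 11100000 → 3-byte char (#5). Advance 3.
Byte at offset 14: 0xE0 = 11100000 → 3-byte char (#6). Advance 3.
Byte at offset 17: 0xE8 = 11101000 → 3-byte char (#7). Advance 3.
Byte at offset 20: 0xE6 = 11100110 → 3-byte char (#8). Advance 3.
Byte at offset 23: 0xDF = 11011111 → 2-byte char (#9). Advance 2.
Byte at offset 25: 0xE7 = 11100111 → 3-byte char (#10). Advance 3.
Reached end at offset 28 after 10 code points.

10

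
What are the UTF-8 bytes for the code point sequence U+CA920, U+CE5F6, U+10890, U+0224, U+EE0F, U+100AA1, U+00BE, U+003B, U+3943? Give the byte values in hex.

F3 8A A4 A0 F3 8E 97 B6 F0 90 A2 90 C8 A4 EE B8 8F F4 80 AA A1 C2 BE 3B E3 A5 83

U+CA920: 4-byte form → F3 8A A4 A0.
U+CE5F6: 4-byte form → F3 8E 97 B6.
U+10890: 4-byte form → F0 90 A2 90.
U+0224: 2-byte form → C8 A4.
U+EE0F: 3-byte form → EE B8 8F.
U+100AA1: 4-byte form → F4 80 AA A1.
U+00BE: 2-byte form → C2 BE.
U+003B: 1-byte form → 3B.
U+3943: 3-byte form → E3 A5 83.
Concatenated (27 bytes): F3 8A A4 A0 F3 8E 97 B6 F0 90 A2 90 C8 A4 EE B8 8F F4 80 AA A1 C2 BE 3B E3 A5 83.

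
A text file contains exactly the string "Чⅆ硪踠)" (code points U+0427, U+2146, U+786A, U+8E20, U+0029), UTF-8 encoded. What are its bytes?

D0 A7 E2 85 86 E7 A1 AA E8 B8 A0 29

U+0427: 2-byte form → D0 A7.
U+2146: 3-byte form → E2 85 86.
U+786A: 3-byte form → E7 A1 AA.
U+8E20: 3-byte form → E8 B8 A0.
U+0029: 1-byte form → 29.
Concatenated (12 bytes): D0 A7 E2 85 86 E7 A1 AA E8 B8 A0 29.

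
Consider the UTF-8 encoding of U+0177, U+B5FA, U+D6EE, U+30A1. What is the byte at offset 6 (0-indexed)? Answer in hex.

0x9B

U+0177 → 2-byte form C5 B7 at offsets 0–1.
U+B5FA → 3-byte form EB 97 BA at offsets 2–4.
U+D6EE → 3-byte form ED 9B AE at offsets 5–7.
Offset 6 falls in char 3's range; it's byte 2 of ED 9B AE = 0x9B.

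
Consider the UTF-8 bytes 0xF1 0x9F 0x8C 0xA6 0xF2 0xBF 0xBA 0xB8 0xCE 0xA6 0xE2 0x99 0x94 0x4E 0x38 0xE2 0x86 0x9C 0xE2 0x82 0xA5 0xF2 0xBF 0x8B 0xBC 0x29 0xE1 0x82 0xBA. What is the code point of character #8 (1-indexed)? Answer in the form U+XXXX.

U+20A5

Offset 0: leading byte 0xF1 = 11110001 → 4-byte char #1 = F1 9F 8C A6.
Offset 4: leading byte 0xF2 = 11110010 → 4-byte char #2 = F2 BF BA B8.
Offset 8: leading byte 0xCE = 11001110 → 2-byte char #3 = CE A6.
Offset 10: leading byte 0xE2 = 11100010 → 3-byte char #4 = E2 99 94.
Offset 13: leading byte 0x4E = 01001110 → 1-byte char #5 = 4E.
Offset 14: leading byte 0x38 = 00111000 → 1-byte char #6 = 38.
Offset 15: leading byte 0xE2 = 11100010 → 3-byte char #7 = E2 86 9C.
Offset 18: leading byte 0xE2 = 11100010 → 3-byte char #8 = E2 82 A5.
Leading byte 0xE2 = 11100010 matches 1110xxxx → 3-byte sequence.
Byte 1: 0xE2 = 11100010, payload 0010 (4 bits).
Byte 2: 0x82 = 10000010 (10xxxxxx ✓), payload 000010.
Byte 3: 0xA5 = 10100101 (10xxxxxx ✓), payload 100101.
Concatenate: 0010000010100101 = 0x20A5 (16 bits → U+20A5).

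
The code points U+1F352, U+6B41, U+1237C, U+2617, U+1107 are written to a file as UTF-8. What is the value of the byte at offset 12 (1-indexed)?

0xE2

1-indexed offset 12 is 0-indexed offset 11.
U+1F352 → 4-byte form F0 9F 8D 92 at offsets 0–3.
U+6B41 → 3-byte form E6 AD 81 at offsets 4–6.
U+1237C → 4-byte form F0 92 8D BC at offsets 7–10.
U+2617 → 3-byte form E2 98 97 at offsets 11–13.
Offset 11 falls in char 4's range; it's byte 1 of E2 98 97 = 0xE2.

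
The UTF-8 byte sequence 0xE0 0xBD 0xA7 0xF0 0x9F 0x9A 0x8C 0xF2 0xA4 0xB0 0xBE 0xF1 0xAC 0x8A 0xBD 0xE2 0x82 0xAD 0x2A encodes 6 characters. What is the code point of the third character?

Offset 0: leading byte 0xE0 = 11100000 → 3-byte char #1 = E0 BD A7.
Offset 3: leading byte 0xF0 = 11110000 → 4-byte char #2 = F0 9F 9A 8C.
Offset 7: leading byte 0xF2 = 11110010 → 4-byte char #3 = F2 A4 B0 BE.
Leading byte 0xF2 = 11110010 matches 11110xxx → 4-byte sequence.
Byte 1: 0xF2 = 11110010, payload 010 (3 bits).
Byte 2: 0xA4 = 10100100 (10xxxxxx ✓), payload 100100.
Byte 3: 0xB0 = 10110000 (10xxxxxx ✓), payload 110000.
Byte 4: 0xBE = 10111110 (10xxxxxx ✓), payload 111110.
Concatenate: 010100100110000111110 = 0xA4C3E (21 bits → U+A4C3E).

U+A4C3E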